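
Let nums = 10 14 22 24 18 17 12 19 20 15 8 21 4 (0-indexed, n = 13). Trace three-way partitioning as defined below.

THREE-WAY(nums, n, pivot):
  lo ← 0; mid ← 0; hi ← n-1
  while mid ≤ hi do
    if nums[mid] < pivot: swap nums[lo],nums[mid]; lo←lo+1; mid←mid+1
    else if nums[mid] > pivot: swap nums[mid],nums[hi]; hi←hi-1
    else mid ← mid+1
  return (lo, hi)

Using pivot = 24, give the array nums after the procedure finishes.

10 14 22 18 17 12 19 20 15 8 21 4 24

lo=0 mid=0 hi=12
10<24: swap(0,0), lo=1 mid=1 ⇒ 10 14 22 24 18 17 12 19 20 15 8 21 4
14<24: swap(1,1), lo=2 mid=2 ⇒ 10 14 22 24 18 17 12 19 20 15 8 21 4
22<24: swap(2,2), lo=3 mid=3 ⇒ 10 14 22 24 18 17 12 19 20 15 8 21 4
24=24: mid=4
18<24: swap(3,4), lo=4 mid=5 ⇒ 10 14 22 18 24 17 12 19 20 15 8 21 4
17<24: swap(4,5), lo=5 mid=6 ⇒ 10 14 22 18 17 24 12 19 20 15 8 21 4
12<24: swap(5,6), lo=6 mid=7 ⇒ 10 14 22 18 17 12 24 19 20 15 8 21 4
19<24: swap(6,7), lo=7 mid=8 ⇒ 10 14 22 18 17 12 19 24 20 15 8 21 4
20<24: swap(7,8), lo=8 mid=9 ⇒ 10 14 22 18 17 12 19 20 24 15 8 21 4
15<24: swap(8,9), lo=9 mid=10 ⇒ 10 14 22 18 17 12 19 20 15 24 8 21 4
8<24: swap(9,10), lo=10 mid=11 ⇒ 10 14 22 18 17 12 19 20 15 8 24 21 4
21<24: swap(10,11), lo=11 mid=12 ⇒ 10 14 22 18 17 12 19 20 15 8 21 24 4
4<24: swap(11,12), lo=12 mid=13 ⇒ 10 14 22 18 17 12 19 20 15 8 21 4 24
done. lo=12 hi=12; nums=10 14 22 18 17 12 19 20 15 8 21 4 24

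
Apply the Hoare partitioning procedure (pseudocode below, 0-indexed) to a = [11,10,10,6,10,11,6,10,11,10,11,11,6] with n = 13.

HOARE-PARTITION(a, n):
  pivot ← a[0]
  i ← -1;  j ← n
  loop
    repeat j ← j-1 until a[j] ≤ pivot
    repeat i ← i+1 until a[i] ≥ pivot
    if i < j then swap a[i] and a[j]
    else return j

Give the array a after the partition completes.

[6,10,10,6,10,11,6,10,11,10,11,11,11]

pivot = a[0] = 11; i = -1, j = 13
j→12 (a[12]=6≤11), i→0 (a[0]=11≥11); i<j, swap → [6,10,10,6,10,11,6,10,11,10,11,11,11]
j→11 (a[11]=11≤11), i→5 (a[5]=11≥11); i<j, swap → [6,10,10,6,10,11,6,10,11,10,11,11,11]
j→10 (a[10]=11≤11), i→8 (a[8]=11≥11); i<j, swap → [6,10,10,6,10,11,6,10,11,10,11,11,11]
j→9, i→10; i≥j, return j=9. a = [6,10,10,6,10,11,6,10,11,10,11,11,11]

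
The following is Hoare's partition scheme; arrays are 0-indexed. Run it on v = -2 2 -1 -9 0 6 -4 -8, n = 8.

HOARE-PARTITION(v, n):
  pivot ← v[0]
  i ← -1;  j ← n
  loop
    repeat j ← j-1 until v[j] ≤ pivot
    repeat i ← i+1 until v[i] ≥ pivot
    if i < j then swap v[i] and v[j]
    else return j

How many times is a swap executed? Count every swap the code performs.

pivot = v[0] = -2; i = -1, j = 8
j→7 (v[7]=-8≤-2), i→0 (v[0]=-2≥-2); i<j, swap → -8 2 -1 -9 0 6 -4 -2
j→6 (v[6]=-4≤-2), i→1 (v[1]=2≥-2); i<j, swap → -8 -4 -1 -9 0 6 2 -2
j→3 (v[3]=-9≤-2), i→2 (v[2]=-1≥-2); i<j, swap → -8 -4 -9 -1 0 6 2 -2
j→2, i→3; i≥j, return j=2. v = -8 -4 -9 -1 0 6 2 -2

3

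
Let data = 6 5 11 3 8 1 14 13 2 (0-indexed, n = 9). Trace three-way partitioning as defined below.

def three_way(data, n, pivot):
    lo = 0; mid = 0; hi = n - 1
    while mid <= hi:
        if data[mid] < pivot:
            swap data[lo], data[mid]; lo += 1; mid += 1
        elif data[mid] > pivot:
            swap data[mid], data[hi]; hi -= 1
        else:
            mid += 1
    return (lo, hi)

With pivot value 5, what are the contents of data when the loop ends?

pivot = 5; lo=0, mid=0, hi=8
data[mid]=6>5: swap data[0],data[8]; hi=7 → 2 5 11 3 8 1 14 13 6
data[mid]=2<5: swap data[0],data[0]; lo=1,mid=1 → 2 5 11 3 8 1 14 13 6
data[mid]=5=5: mid=2
data[mid]=11>5: swap data[2],data[7]; hi=6 → 2 5 13 3 8 1 14 11 6
data[mid]=13>5: swap data[2],data[6]; hi=5 → 2 5 14 3 8 1 13 11 6
data[mid]=14>5: swap data[2],data[5]; hi=4 → 2 5 1 3 8 14 13 11 6
data[mid]=1<5: swap data[1],data[2]; lo=2,mid=3 → 2 1 5 3 8 14 13 11 6
data[mid]=3<5: swap data[2],data[3]; lo=3,mid=4 → 2 1 3 5 8 14 13 11 6
data[mid]=8>5: swap data[4],data[4]; hi=3 → 2 1 3 5 8 14 13 11 6
end: lo=3, hi=3; data = 2 1 3 5 8 14 13 11 6

2 1 3 5 8 14 13 11 6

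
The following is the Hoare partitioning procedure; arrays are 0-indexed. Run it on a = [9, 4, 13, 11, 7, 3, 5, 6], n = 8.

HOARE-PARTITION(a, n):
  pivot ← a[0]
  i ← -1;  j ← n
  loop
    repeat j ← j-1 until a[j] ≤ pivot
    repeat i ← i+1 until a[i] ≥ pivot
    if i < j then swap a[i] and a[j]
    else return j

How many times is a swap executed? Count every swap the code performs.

pivot=9
j stops at 7 (6), i stops at 0 (9); swap ⇒ [6, 4, 13, 11, 7, 3, 5, 9]
j stops at 6 (5), i stops at 2 (13); swap ⇒ [6, 4, 5, 11, 7, 3, 13, 9]
j stops at 5 (3), i stops at 3 (11); swap ⇒ [6, 4, 5, 3, 7, 11, 13, 9]
j stops at 4, i stops at 5; i≥j ⇒ return 4. a=[6, 4, 5, 3, 7, 11, 13, 9]

3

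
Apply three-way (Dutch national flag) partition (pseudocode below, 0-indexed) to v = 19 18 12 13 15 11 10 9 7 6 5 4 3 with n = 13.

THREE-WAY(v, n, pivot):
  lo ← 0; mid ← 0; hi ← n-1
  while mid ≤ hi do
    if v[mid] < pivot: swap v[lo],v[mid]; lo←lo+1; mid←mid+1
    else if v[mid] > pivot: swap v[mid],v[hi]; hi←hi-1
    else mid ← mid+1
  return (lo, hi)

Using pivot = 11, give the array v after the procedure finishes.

pivot = 11; lo=0, mid=0, hi=12
v[mid]=19>11: swap v[0],v[12]; hi=11 → 3 18 12 13 15 11 10 9 7 6 5 4 19
v[mid]=3<11: swap v[0],v[0]; lo=1,mid=1 → 3 18 12 13 15 11 10 9 7 6 5 4 19
v[mid]=18>11: swap v[1],v[11]; hi=10 → 3 4 12 13 15 11 10 9 7 6 5 18 19
v[mid]=4<11: swap v[1],v[1]; lo=2,mid=2 → 3 4 12 13 15 11 10 9 7 6 5 18 19
v[mid]=12>11: swap v[2],v[10]; hi=9 → 3 4 5 13 15 11 10 9 7 6 12 18 19
v[mid]=5<11: swap v[2],v[2]; lo=3,mid=3 → 3 4 5 13 15 11 10 9 7 6 12 18 19
v[mid]=13>11: swap v[3],v[9]; hi=8 → 3 4 5 6 15 11 10 9 7 13 12 18 19
v[mid]=6<11: swap v[3],v[3]; lo=4,mid=4 → 3 4 5 6 15 11 10 9 7 13 12 18 19
v[mid]=15>11: swap v[4],v[8]; hi=7 → 3 4 5 6 7 11 10 9 15 13 12 18 19
v[mid]=7<11: swap v[4],v[4]; lo=5,mid=5 → 3 4 5 6 7 11 10 9 15 13 12 18 19
v[mid]=11=11: mid=6
v[mid]=10<11: swap v[5],v[6]; lo=6,mid=7 → 3 4 5 6 7 10 11 9 15 13 12 18 19
v[mid]=9<11: swap v[6],v[7]; lo=7,mid=8 → 3 4 5 6 7 10 9 11 15 13 12 18 19
end: lo=7, hi=7; v = 3 4 5 6 7 10 9 11 15 13 12 18 19

3 4 5 6 7 10 9 11 15 13 12 18 19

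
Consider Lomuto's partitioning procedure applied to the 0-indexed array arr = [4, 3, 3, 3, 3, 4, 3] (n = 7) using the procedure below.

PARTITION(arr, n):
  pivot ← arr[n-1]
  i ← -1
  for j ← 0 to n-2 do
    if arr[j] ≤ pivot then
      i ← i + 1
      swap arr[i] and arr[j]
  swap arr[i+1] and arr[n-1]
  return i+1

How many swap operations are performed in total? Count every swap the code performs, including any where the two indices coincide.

5

pivot = arr[6] = 3; i = -1
j=0: arr[0]=4 > 3 → no swap
j=1: arr[1]=3 ≤ 3 → i=0, swap arr[0],arr[1] → [3, 4, 3, 3, 3, 4, 3]
j=2: arr[2]=3 ≤ 3 → i=1, swap arr[1],arr[2] → [3, 3, 4, 3, 3, 4, 3]
j=3: arr[3]=3 ≤ 3 → i=2, swap arr[2],arr[3] → [3, 3, 3, 4, 3, 4, 3]
j=4: arr[4]=3 ≤ 3 → i=3, swap arr[3],arr[4] → [3, 3, 3, 3, 4, 4, 3]
j=5: arr[5]=4 > 3 → no swap
final swap arr[4],arr[6] → [3, 3, 3, 3, 3, 4, 4]; return 4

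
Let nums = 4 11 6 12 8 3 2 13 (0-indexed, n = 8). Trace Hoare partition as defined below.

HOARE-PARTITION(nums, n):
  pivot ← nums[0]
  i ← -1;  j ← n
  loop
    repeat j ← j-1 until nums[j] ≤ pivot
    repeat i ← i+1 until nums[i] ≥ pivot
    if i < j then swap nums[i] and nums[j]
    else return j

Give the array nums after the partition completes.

2 3 6 12 8 11 4 13

pivot=4
j stops at 6 (2), i stops at 0 (4); swap ⇒ 2 11 6 12 8 3 4 13
j stops at 5 (3), i stops at 1 (11); swap ⇒ 2 3 6 12 8 11 4 13
j stops at 1, i stops at 2; i≥j ⇒ return 1. nums=2 3 6 12 8 11 4 13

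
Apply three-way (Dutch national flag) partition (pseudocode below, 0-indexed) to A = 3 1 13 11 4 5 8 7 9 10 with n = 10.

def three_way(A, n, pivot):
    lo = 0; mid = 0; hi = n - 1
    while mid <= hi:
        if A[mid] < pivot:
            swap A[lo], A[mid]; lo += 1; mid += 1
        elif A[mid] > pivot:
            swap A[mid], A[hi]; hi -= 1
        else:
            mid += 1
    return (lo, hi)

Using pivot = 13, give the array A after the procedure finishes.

pivot = 13; lo=0, mid=0, hi=9
A[mid]=3<13: swap A[0],A[0]; lo=1,mid=1 → 3 1 13 11 4 5 8 7 9 10
A[mid]=1<13: swap A[1],A[1]; lo=2,mid=2 → 3 1 13 11 4 5 8 7 9 10
A[mid]=13=13: mid=3
A[mid]=11<13: swap A[2],A[3]; lo=3,mid=4 → 3 1 11 13 4 5 8 7 9 10
A[mid]=4<13: swap A[3],A[4]; lo=4,mid=5 → 3 1 11 4 13 5 8 7 9 10
A[mid]=5<13: swap A[4],A[5]; lo=5,mid=6 → 3 1 11 4 5 13 8 7 9 10
A[mid]=8<13: swap A[5],A[6]; lo=6,mid=7 → 3 1 11 4 5 8 13 7 9 10
A[mid]=7<13: swap A[6],A[7]; lo=7,mid=8 → 3 1 11 4 5 8 7 13 9 10
A[mid]=9<13: swap A[7],A[8]; lo=8,mid=9 → 3 1 11 4 5 8 7 9 13 10
A[mid]=10<13: swap A[8],A[9]; lo=9,mid=10 → 3 1 11 4 5 8 7 9 10 13
end: lo=9, hi=9; A = 3 1 11 4 5 8 7 9 10 13

3 1 11 4 5 8 7 9 10 13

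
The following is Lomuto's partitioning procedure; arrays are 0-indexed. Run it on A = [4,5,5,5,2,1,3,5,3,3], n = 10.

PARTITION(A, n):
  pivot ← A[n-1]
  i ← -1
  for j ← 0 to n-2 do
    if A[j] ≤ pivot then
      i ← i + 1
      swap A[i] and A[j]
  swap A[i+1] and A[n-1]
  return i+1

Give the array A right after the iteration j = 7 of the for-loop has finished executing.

[2,1,3,5,4,5,5,5,3,3]

pivot=3, i=-1
j=0: 4>3, skip
j=1: 5>3, skip
j=2: 5>3, skip
j=3: 5>3, skip
j=4: 2≤3, i=0, swap(0,4) ⇒ [2,5,5,5,4,1,3,5,3,3]
j=5: 1≤3, i=1, swap(1,5) ⇒ [2,1,5,5,4,5,3,5,3,3]
j=6: 3≤3, i=2, swap(2,6) ⇒ [2,1,3,5,4,5,5,5,3,3]
j=7: 5>3, skip
(after j=7) A = [2,1,3,5,4,5,5,5,3,3]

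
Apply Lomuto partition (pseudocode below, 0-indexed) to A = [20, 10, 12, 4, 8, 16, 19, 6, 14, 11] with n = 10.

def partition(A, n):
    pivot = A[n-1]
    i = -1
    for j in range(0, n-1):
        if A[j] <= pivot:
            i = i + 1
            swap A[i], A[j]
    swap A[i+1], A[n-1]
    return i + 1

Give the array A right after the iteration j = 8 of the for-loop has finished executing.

[10, 4, 8, 6, 12, 16, 19, 20, 14, 11]

pivot=11, i=-1
j=0: 20>11, skip
j=1: 10≤11, i=0, swap(0,1) ⇒ [10, 20, 12, 4, 8, 16, 19, 6, 14, 11]
j=2: 12>11, skip
j=3: 4≤11, i=1, swap(1,3) ⇒ [10, 4, 12, 20, 8, 16, 19, 6, 14, 11]
j=4: 8≤11, i=2, swap(2,4) ⇒ [10, 4, 8, 20, 12, 16, 19, 6, 14, 11]
j=5: 16>11, skip
j=6: 19>11, skip
j=7: 6≤11, i=3, swap(3,7) ⇒ [10, 4, 8, 6, 12, 16, 19, 20, 14, 11]
j=8: 14>11, skip
(after j=8) A = [10, 4, 8, 6, 12, 16, 19, 20, 14, 11]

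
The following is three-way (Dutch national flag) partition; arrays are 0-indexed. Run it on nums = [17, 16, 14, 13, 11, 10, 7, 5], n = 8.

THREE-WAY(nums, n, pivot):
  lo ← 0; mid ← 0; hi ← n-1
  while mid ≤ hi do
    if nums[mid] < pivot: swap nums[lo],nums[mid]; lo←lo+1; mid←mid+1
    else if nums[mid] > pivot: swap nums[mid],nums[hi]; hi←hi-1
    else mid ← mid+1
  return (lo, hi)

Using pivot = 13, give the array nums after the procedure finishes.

pivot = 13; lo=0, mid=0, hi=7
nums[mid]=17>13: swap nums[0],nums[7]; hi=6 → [5, 16, 14, 13, 11, 10, 7, 17]
nums[mid]=5<13: swap nums[0],nums[0]; lo=1,mid=1 → [5, 16, 14, 13, 11, 10, 7, 17]
nums[mid]=16>13: swap nums[1],nums[6]; hi=5 → [5, 7, 14, 13, 11, 10, 16, 17]
nums[mid]=7<13: swap nums[1],nums[1]; lo=2,mid=2 → [5, 7, 14, 13, 11, 10, 16, 17]
nums[mid]=14>13: swap nums[2],nums[5]; hi=4 → [5, 7, 10, 13, 11, 14, 16, 17]
nums[mid]=10<13: swap nums[2],nums[2]; lo=3,mid=3 → [5, 7, 10, 13, 11, 14, 16, 17]
nums[mid]=13=13: mid=4
nums[mid]=11<13: swap nums[3],nums[4]; lo=4,mid=5 → [5, 7, 10, 11, 13, 14, 16, 17]
end: lo=4, hi=4; nums = [5, 7, 10, 11, 13, 14, 16, 17]

[5, 7, 10, 11, 13, 14, 16, 17]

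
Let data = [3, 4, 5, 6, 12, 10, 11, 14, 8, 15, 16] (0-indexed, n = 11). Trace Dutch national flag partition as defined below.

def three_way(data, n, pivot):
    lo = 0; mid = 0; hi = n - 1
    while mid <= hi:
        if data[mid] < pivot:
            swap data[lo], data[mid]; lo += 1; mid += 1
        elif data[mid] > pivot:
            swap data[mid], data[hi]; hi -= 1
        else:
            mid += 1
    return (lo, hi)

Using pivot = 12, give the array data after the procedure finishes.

pivot = 12; lo=0, mid=0, hi=10
data[mid]=3<12: swap data[0],data[0]; lo=1,mid=1 → [3, 4, 5, 6, 12, 10, 11, 14, 8, 15, 16]
data[mid]=4<12: swap data[1],data[1]; lo=2,mid=2 → [3, 4, 5, 6, 12, 10, 11, 14, 8, 15, 16]
data[mid]=5<12: swap data[2],data[2]; lo=3,mid=3 → [3, 4, 5, 6, 12, 10, 11, 14, 8, 15, 16]
data[mid]=6<12: swap data[3],data[3]; lo=4,mid=4 → [3, 4, 5, 6, 12, 10, 11, 14, 8, 15, 16]
data[mid]=12=12: mid=5
data[mid]=10<12: swap data[4],data[5]; lo=5,mid=6 → [3, 4, 5, 6, 10, 12, 11, 14, 8, 15, 16]
data[mid]=11<12: swap data[5],data[6]; lo=6,mid=7 → [3, 4, 5, 6, 10, 11, 12, 14, 8, 15, 16]
data[mid]=14>12: swap data[7],data[10]; hi=9 → [3, 4, 5, 6, 10, 11, 12, 16, 8, 15, 14]
data[mid]=16>12: swap data[7],data[9]; hi=8 → [3, 4, 5, 6, 10, 11, 12, 15, 8, 16, 14]
data[mid]=15>12: swap data[7],data[8]; hi=7 → [3, 4, 5, 6, 10, 11, 12, 8, 15, 16, 14]
data[mid]=8<12: swap data[6],data[7]; lo=7,mid=8 → [3, 4, 5, 6, 10, 11, 8, 12, 15, 16, 14]
end: lo=7, hi=7; data = [3, 4, 5, 6, 10, 11, 8, 12, 15, 16, 14]

[3, 4, 5, 6, 10, 11, 8, 12, 15, 16, 14]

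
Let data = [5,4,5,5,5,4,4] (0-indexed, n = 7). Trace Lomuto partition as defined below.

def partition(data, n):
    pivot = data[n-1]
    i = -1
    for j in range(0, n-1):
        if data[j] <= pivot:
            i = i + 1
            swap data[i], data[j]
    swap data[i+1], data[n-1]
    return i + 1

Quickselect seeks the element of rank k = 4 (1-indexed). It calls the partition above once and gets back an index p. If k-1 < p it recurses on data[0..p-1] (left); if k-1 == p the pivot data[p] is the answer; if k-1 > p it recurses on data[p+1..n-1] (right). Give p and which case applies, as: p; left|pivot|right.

2; right

pivot = data[6] = 4; i = -1
j=0: data[0]=5 > 4 → no swap
j=1: data[1]=4 ≤ 4 → i=0, swap data[0],data[1] → [4,5,5,5,5,4,4]
j=2: data[2]=5 > 4 → no swap
j=3: data[3]=5 > 4 → no swap
j=4: data[4]=5 > 4 → no swap
j=5: data[5]=4 ≤ 4 → i=1, swap data[1],data[5] → [4,4,5,5,5,5,4]
final swap data[2],data[6] → [4,4,4,5,5,5,5]; return 2
p = 2; k-1 = 3 > 2 ⇒ right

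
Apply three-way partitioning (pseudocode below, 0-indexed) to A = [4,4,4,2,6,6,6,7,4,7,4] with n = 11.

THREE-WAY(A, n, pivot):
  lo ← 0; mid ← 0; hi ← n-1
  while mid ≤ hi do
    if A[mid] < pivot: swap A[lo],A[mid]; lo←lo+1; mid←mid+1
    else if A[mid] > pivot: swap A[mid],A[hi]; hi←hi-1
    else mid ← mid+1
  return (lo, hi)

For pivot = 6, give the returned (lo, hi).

(6, 8)

lo=0 mid=0 hi=10
4<6: swap(0,0), lo=1 mid=1 ⇒ [4,4,4,2,6,6,6,7,4,7,4]
4<6: swap(1,1), lo=2 mid=2 ⇒ [4,4,4,2,6,6,6,7,4,7,4]
4<6: swap(2,2), lo=3 mid=3 ⇒ [4,4,4,2,6,6,6,7,4,7,4]
2<6: swap(3,3), lo=4 mid=4 ⇒ [4,4,4,2,6,6,6,7,4,7,4]
6=6: mid=5
6=6: mid=6
6=6: mid=7
7>6: swap(7,10), hi=9 ⇒ [4,4,4,2,6,6,6,4,4,7,7]
4<6: swap(4,7), lo=5 mid=8 ⇒ [4,4,4,2,4,6,6,6,4,7,7]
4<6: swap(5,8), lo=6 mid=9 ⇒ [4,4,4,2,4,4,6,6,6,7,7]
7>6: swap(9,9), hi=8 ⇒ [4,4,4,2,4,4,6,6,6,7,7]
done. lo=6 hi=8; A=[4,4,4,2,4,4,6,6,6,7,7]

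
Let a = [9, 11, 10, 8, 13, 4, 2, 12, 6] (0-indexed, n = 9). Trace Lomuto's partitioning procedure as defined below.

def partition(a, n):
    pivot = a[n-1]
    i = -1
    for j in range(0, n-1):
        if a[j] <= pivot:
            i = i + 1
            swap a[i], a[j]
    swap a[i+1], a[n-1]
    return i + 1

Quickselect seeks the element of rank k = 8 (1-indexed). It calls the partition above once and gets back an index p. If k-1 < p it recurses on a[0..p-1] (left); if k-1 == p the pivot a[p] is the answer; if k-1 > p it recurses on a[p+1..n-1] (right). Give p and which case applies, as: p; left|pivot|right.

pivot = a[8] = 6; i = -1
j=0: a[0]=9 > 6 → no swap
j=1: a[1]=11 > 6 → no swap
j=2: a[2]=10 > 6 → no swap
j=3: a[3]=8 > 6 → no swap
j=4: a[4]=13 > 6 → no swap
j=5: a[5]=4 ≤ 6 → i=0, swap a[0],a[5] → [4, 11, 10, 8, 13, 9, 2, 12, 6]
j=6: a[6]=2 ≤ 6 → i=1, swap a[1],a[6] → [4, 2, 10, 8, 13, 9, 11, 12, 6]
j=7: a[7]=12 > 6 → no swap
final swap a[2],a[8] → [4, 2, 6, 8, 13, 9, 11, 12, 10]; return 2
p = 2; k-1 = 7 > 2 ⇒ right

2; right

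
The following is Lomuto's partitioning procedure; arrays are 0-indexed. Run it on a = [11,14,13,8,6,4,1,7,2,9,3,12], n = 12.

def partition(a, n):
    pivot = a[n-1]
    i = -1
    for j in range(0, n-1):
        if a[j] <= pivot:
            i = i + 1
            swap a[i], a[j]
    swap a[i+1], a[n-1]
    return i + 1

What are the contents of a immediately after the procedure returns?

pivot=12, i=-1
j=0: 11≤12, i=0, swap(0,0) ⇒ [11,14,13,8,6,4,1,7,2,9,3,12]
j=1: 14>12, skip
j=2: 13>12, skip
j=3: 8≤12, i=1, swap(1,3) ⇒ [11,8,13,14,6,4,1,7,2,9,3,12]
j=4: 6≤12, i=2, swap(2,4) ⇒ [11,8,6,14,13,4,1,7,2,9,3,12]
j=5: 4≤12, i=3, swap(3,5) ⇒ [11,8,6,4,13,14,1,7,2,9,3,12]
j=6: 1≤12, i=4, swap(4,6) ⇒ [11,8,6,4,1,14,13,7,2,9,3,12]
j=7: 7≤12, i=5, swap(5,7) ⇒ [11,8,6,4,1,7,13,14,2,9,3,12]
j=8: 2≤12, i=6, swap(6,8) ⇒ [11,8,6,4,1,7,2,14,13,9,3,12]
j=9: 9≤12, i=7, swap(7,9) ⇒ [11,8,6,4,1,7,2,9,13,14,3,12]
j=10: 3≤12, i=8, swap(8,10) ⇒ [11,8,6,4,1,7,2,9,3,14,13,12]
swap(9,11) ⇒ [11,8,6,4,1,7,2,9,3,12,13,14]; return 9

[11,8,6,4,1,7,2,9,3,12,13,14]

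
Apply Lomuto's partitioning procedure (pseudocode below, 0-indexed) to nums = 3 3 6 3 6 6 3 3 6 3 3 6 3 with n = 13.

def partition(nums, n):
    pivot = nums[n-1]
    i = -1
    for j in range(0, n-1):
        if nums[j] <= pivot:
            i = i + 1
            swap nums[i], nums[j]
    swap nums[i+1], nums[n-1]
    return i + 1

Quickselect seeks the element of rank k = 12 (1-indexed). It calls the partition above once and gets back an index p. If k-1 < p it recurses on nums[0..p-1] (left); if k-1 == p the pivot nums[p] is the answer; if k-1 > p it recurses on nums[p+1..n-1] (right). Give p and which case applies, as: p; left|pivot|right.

pivot=3, i=-1
j=0: 3≤3, i=0, swap(0,0) ⇒ 3 3 6 3 6 6 3 3 6 3 3 6 3
j=1: 3≤3, i=1, swap(1,1) ⇒ 3 3 6 3 6 6 3 3 6 3 3 6 3
j=2: 6>3, skip
j=3: 3≤3, i=2, swap(2,3) ⇒ 3 3 3 6 6 6 3 3 6 3 3 6 3
j=4: 6>3, skip
j=5: 6>3, skip
j=6: 3≤3, i=3, swap(3,6) ⇒ 3 3 3 3 6 6 6 3 6 3 3 6 3
j=7: 3≤3, i=4, swap(4,7) ⇒ 3 3 3 3 3 6 6 6 6 3 3 6 3
j=8: 6>3, skip
j=9: 3≤3, i=5, swap(5,9) ⇒ 3 3 3 3 3 3 6 6 6 6 3 6 3
j=10: 3≤3, i=6, swap(6,10) ⇒ 3 3 3 3 3 3 3 6 6 6 6 6 3
j=11: 6>3, skip
swap(7,12) ⇒ 3 3 3 3 3 3 3 3 6 6 6 6 6; return 7
p = 7; k-1 = 11 > 7 ⇒ right

7; right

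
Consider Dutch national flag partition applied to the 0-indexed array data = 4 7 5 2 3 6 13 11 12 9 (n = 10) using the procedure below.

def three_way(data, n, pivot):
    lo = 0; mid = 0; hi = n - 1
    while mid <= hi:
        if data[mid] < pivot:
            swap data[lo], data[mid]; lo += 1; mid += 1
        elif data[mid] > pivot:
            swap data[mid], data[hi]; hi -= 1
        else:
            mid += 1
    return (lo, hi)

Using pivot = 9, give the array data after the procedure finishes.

4 7 5 2 3 6 9 12 11 13

pivot = 9; lo=0, mid=0, hi=9
data[mid]=4<9: swap data[0],data[0]; lo=1,mid=1 → 4 7 5 2 3 6 13 11 12 9
data[mid]=7<9: swap data[1],data[1]; lo=2,mid=2 → 4 7 5 2 3 6 13 11 12 9
data[mid]=5<9: swap data[2],data[2]; lo=3,mid=3 → 4 7 5 2 3 6 13 11 12 9
data[mid]=2<9: swap data[3],data[3]; lo=4,mid=4 → 4 7 5 2 3 6 13 11 12 9
data[mid]=3<9: swap data[4],data[4]; lo=5,mid=5 → 4 7 5 2 3 6 13 11 12 9
data[mid]=6<9: swap data[5],data[5]; lo=6,mid=6 → 4 7 5 2 3 6 13 11 12 9
data[mid]=13>9: swap data[6],data[9]; hi=8 → 4 7 5 2 3 6 9 11 12 13
data[mid]=9=9: mid=7
data[mid]=11>9: swap data[7],data[8]; hi=7 → 4 7 5 2 3 6 9 12 11 13
data[mid]=12>9: swap data[7],data[7]; hi=6 → 4 7 5 2 3 6 9 12 11 13
end: lo=6, hi=6; data = 4 7 5 2 3 6 9 12 11 13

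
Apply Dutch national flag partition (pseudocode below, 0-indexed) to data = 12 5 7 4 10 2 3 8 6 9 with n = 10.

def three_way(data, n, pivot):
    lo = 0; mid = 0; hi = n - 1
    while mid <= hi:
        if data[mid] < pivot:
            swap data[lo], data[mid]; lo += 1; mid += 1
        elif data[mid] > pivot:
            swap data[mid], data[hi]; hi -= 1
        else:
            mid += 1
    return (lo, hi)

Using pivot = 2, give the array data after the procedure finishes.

2 7 4 10 5 3 8 6 9 12

lo=0 mid=0 hi=9
12>2: swap(0,9), hi=8 ⇒ 9 5 7 4 10 2 3 8 6 12
9>2: swap(0,8), hi=7 ⇒ 6 5 7 4 10 2 3 8 9 12
6>2: swap(0,7), hi=6 ⇒ 8 5 7 4 10 2 3 6 9 12
8>2: swap(0,6), hi=5 ⇒ 3 5 7 4 10 2 8 6 9 12
3>2: swap(0,5), hi=4 ⇒ 2 5 7 4 10 3 8 6 9 12
2=2: mid=1
5>2: swap(1,4), hi=3 ⇒ 2 10 7 4 5 3 8 6 9 12
10>2: swap(1,3), hi=2 ⇒ 2 4 7 10 5 3 8 6 9 12
4>2: swap(1,2), hi=1 ⇒ 2 7 4 10 5 3 8 6 9 12
7>2: swap(1,1), hi=0 ⇒ 2 7 4 10 5 3 8 6 9 12
done. lo=0 hi=0; data=2 7 4 10 5 3 8 6 9 12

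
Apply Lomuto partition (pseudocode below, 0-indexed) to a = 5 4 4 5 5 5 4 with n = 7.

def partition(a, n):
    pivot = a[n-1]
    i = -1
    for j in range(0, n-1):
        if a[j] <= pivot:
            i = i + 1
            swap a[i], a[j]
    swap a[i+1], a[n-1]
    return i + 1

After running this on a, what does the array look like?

4 4 4 5 5 5 5

pivot = a[6] = 4; i = -1
j=0: a[0]=5 > 4 → no swap
j=1: a[1]=4 ≤ 4 → i=0, swap a[0],a[1] → 4 5 4 5 5 5 4
j=2: a[2]=4 ≤ 4 → i=1, swap a[1],a[2] → 4 4 5 5 5 5 4
j=3: a[3]=5 > 4 → no swap
j=4: a[4]=5 > 4 → no swap
j=5: a[5]=5 > 4 → no swap
final swap a[2],a[6] → 4 4 4 5 5 5 5; return 2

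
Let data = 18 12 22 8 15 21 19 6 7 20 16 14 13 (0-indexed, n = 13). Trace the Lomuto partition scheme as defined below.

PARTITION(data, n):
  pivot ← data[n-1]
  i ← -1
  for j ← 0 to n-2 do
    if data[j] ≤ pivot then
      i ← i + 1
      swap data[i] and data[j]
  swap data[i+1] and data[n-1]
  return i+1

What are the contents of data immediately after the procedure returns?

pivot = data[12] = 13; i = -1
j=0: data[0]=18 > 13 → no swap
j=1: data[1]=12 ≤ 13 → i=0, swap data[0],data[1] → 12 18 22 8 15 21 19 6 7 20 16 14 13
j=2: data[2]=22 > 13 → no swap
j=3: data[3]=8 ≤ 13 → i=1, swap data[1],data[3] → 12 8 22 18 15 21 19 6 7 20 16 14 13
j=4: data[4]=15 > 13 → no swap
j=5: data[5]=21 > 13 → no swap
j=6: data[6]=19 > 13 → no swap
j=7: data[7]=6 ≤ 13 → i=2, swap data[2],data[7] → 12 8 6 18 15 21 19 22 7 20 16 14 13
j=8: data[8]=7 ≤ 13 → i=3, swap data[3],data[8] → 12 8 6 7 15 21 19 22 18 20 16 14 13
j=9: data[9]=20 > 13 → no swap
j=10: data[10]=16 > 13 → no swap
j=11: data[11]=14 > 13 → no swap
final swap data[4],data[12] → 12 8 6 7 13 21 19 22 18 20 16 14 15; return 4

12 8 6 7 13 21 19 22 18 20 16 14 15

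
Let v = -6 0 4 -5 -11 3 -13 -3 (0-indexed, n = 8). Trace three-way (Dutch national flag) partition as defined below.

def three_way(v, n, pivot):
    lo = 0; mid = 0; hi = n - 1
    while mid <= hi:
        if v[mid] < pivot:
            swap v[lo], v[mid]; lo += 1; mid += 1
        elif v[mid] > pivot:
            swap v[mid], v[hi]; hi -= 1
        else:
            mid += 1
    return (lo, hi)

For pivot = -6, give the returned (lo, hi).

pivot = -6; lo=0, mid=0, hi=7
v[mid]=-6=-6: mid=1
v[mid]=0>-6: swap v[1],v[7]; hi=6 → -6 -3 4 -5 -11 3 -13 0
v[mid]=-3>-6: swap v[1],v[6]; hi=5 → -6 -13 4 -5 -11 3 -3 0
v[mid]=-13<-6: swap v[0],v[1]; lo=1,mid=2 → -13 -6 4 -5 -11 3 -3 0
v[mid]=4>-6: swap v[2],v[5]; hi=4 → -13 -6 3 -5 -11 4 -3 0
v[mid]=3>-6: swap v[2],v[4]; hi=3 → -13 -6 -11 -5 3 4 -3 0
v[mid]=-11<-6: swap v[1],v[2]; lo=2,mid=3 → -13 -11 -6 -5 3 4 -3 0
v[mid]=-5>-6: swap v[3],v[3]; hi=2 → -13 -11 -6 -5 3 4 -3 0
end: lo=2, hi=2; v = -13 -11 -6 -5 3 4 -3 0

(2, 2)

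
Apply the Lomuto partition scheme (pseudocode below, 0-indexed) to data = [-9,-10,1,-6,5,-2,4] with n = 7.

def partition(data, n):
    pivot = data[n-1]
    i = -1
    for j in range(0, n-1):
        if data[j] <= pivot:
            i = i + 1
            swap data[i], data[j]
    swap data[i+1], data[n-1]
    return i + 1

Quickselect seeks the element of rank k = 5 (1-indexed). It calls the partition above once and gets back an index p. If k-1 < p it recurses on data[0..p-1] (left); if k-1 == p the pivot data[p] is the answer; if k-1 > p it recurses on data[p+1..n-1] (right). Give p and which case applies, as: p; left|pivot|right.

5; left

pivot = data[6] = 4; i = -1
j=0: data[0]=-9 ≤ 4 → i=0, swap data[0],data[0] (no change) → [-9,-10,1,-6,5,-2,4]
j=1: data[1]=-10 ≤ 4 → i=1, swap data[1],data[1] (no change) → [-9,-10,1,-6,5,-2,4]
j=2: data[2]=1 ≤ 4 → i=2, swap data[2],data[2] (no change) → [-9,-10,1,-6,5,-2,4]
j=3: data[3]=-6 ≤ 4 → i=3, swap data[3],data[3] (no change) → [-9,-10,1,-6,5,-2,4]
j=4: data[4]=5 > 4 → no swap
j=5: data[5]=-2 ≤ 4 → i=4, swap data[4],data[5] → [-9,-10,1,-6,-2,5,4]
final swap data[5],data[6] → [-9,-10,1,-6,-2,4,5]; return 5
p = 5; k-1 = 4 < 5 ⇒ left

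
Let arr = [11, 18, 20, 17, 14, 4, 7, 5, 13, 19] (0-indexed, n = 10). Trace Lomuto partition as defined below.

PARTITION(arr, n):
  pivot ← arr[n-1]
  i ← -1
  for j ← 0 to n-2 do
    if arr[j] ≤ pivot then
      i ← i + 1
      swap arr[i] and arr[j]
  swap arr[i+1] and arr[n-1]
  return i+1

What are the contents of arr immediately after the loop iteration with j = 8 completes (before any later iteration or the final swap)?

pivot = arr[9] = 19; i = -1
j=0: arr[0]=11 ≤ 19 → i=0, swap arr[0],arr[0] (no change) → [11, 18, 20, 17, 14, 4, 7, 5, 13, 19]
j=1: arr[1]=18 ≤ 19 → i=1, swap arr[1],arr[1] (no change) → [11, 18, 20, 17, 14, 4, 7, 5, 13, 19]
j=2: arr[2]=20 > 19 → no swap
j=3: arr[3]=17 ≤ 19 → i=2, swap arr[2],arr[3] → [11, 18, 17, 20, 14, 4, 7, 5, 13, 19]
j=4: arr[4]=14 ≤ 19 → i=3, swap arr[3],arr[4] → [11, 18, 17, 14, 20, 4, 7, 5, 13, 19]
j=5: arr[5]=4 ≤ 19 → i=4, swap arr[4],arr[5] → [11, 18, 17, 14, 4, 20, 7, 5, 13, 19]
j=6: arr[6]=7 ≤ 19 → i=5, swap arr[5],arr[6] → [11, 18, 17, 14, 4, 7, 20, 5, 13, 19]
j=7: arr[7]=5 ≤ 19 → i=6, swap arr[6],arr[7] → [11, 18, 17, 14, 4, 7, 5, 20, 13, 19]
j=8: arr[8]=13 ≤ 19 → i=7, swap arr[7],arr[8] → [11, 18, 17, 14, 4, 7, 5, 13, 20, 19]
(after j=8) arr = [11, 18, 17, 14, 4, 7, 5, 13, 20, 19]

[11, 18, 17, 14, 4, 7, 5, 13, 20, 19]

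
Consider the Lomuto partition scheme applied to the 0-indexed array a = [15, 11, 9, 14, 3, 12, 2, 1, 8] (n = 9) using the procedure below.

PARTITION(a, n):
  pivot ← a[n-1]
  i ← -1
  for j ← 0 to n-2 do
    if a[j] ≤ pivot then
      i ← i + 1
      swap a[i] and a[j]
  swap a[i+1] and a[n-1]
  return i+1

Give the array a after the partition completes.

[3, 2, 1, 8, 15, 12, 11, 9, 14]

pivot=8, i=-1
j=0: 15>8, skip
j=1: 11>8, skip
j=2: 9>8, skip
j=3: 14>8, skip
j=4: 3≤8, i=0, swap(0,4) ⇒ [3, 11, 9, 14, 15, 12, 2, 1, 8]
j=5: 12>8, skip
j=6: 2≤8, i=1, swap(1,6) ⇒ [3, 2, 9, 14, 15, 12, 11, 1, 8]
j=7: 1≤8, i=2, swap(2,7) ⇒ [3, 2, 1, 14, 15, 12, 11, 9, 8]
swap(3,8) ⇒ [3, 2, 1, 8, 15, 12, 11, 9, 14]; return 3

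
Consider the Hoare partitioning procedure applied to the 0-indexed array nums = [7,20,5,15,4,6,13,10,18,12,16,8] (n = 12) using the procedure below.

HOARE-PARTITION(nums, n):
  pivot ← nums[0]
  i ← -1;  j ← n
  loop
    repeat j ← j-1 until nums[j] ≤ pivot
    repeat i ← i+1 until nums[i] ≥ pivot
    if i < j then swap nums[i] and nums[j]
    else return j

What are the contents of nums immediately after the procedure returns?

[6,4,5,15,20,7,13,10,18,12,16,8]

pivot=7
j stops at 5 (6), i stops at 0 (7); swap ⇒ [6,20,5,15,4,7,13,10,18,12,16,8]
j stops at 4 (4), i stops at 1 (20); swap ⇒ [6,4,5,15,20,7,13,10,18,12,16,8]
j stops at 2, i stops at 3; i≥j ⇒ return 2. nums=[6,4,5,15,20,7,13,10,18,12,16,8]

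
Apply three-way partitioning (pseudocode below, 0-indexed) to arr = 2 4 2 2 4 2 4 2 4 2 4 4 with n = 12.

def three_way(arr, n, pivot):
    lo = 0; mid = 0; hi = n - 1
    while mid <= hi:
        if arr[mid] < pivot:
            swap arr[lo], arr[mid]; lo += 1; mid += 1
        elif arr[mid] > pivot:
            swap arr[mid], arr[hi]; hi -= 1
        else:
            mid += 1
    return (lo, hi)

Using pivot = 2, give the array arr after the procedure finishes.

2 2 2 2 2 2 4 4 4 4 4 4

pivot = 2; lo=0, mid=0, hi=11
arr[mid]=2=2: mid=1
arr[mid]=4>2: swap arr[1],arr[11]; hi=10 → 2 4 2 2 4 2 4 2 4 2 4 4
arr[mid]=4>2: swap arr[1],arr[10]; hi=9 → 2 4 2 2 4 2 4 2 4 2 4 4
arr[mid]=4>2: swap arr[1],arr[9]; hi=8 → 2 2 2 2 4 2 4 2 4 4 4 4
arr[mid]=2=2: mid=2
arr[mid]=2=2: mid=3
arr[mid]=2=2: mid=4
arr[mid]=4>2: swap arr[4],arr[8]; hi=7 → 2 2 2 2 4 2 4 2 4 4 4 4
arr[mid]=4>2: swap arr[4],arr[7]; hi=6 → 2 2 2 2 2 2 4 4 4 4 4 4
arr[mid]=2=2: mid=5
arr[mid]=2=2: mid=6
arr[mid]=4>2: swap arr[6],arr[6]; hi=5 → 2 2 2 2 2 2 4 4 4 4 4 4
end: lo=0, hi=5; arr = 2 2 2 2 2 2 4 4 4 4 4 4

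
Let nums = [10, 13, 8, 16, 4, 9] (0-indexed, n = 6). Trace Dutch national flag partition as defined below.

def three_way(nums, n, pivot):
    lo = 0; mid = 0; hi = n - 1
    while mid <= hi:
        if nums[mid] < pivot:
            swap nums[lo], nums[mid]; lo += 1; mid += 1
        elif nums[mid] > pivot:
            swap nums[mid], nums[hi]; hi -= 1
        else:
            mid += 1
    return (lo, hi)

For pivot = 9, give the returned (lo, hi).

pivot = 9; lo=0, mid=0, hi=5
nums[mid]=10>9: swap nums[0],nums[5]; hi=4 → [9, 13, 8, 16, 4, 10]
nums[mid]=9=9: mid=1
nums[mid]=13>9: swap nums[1],nums[4]; hi=3 → [9, 4, 8, 16, 13, 10]
nums[mid]=4<9: swap nums[0],nums[1]; lo=1,mid=2 → [4, 9, 8, 16, 13, 10]
nums[mid]=8<9: swap nums[1],nums[2]; lo=2,mid=3 → [4, 8, 9, 16, 13, 10]
nums[mid]=16>9: swap nums[3],nums[3]; hi=2 → [4, 8, 9, 16, 13, 10]
end: lo=2, hi=2; nums = [4, 8, 9, 16, 13, 10]

(2, 2)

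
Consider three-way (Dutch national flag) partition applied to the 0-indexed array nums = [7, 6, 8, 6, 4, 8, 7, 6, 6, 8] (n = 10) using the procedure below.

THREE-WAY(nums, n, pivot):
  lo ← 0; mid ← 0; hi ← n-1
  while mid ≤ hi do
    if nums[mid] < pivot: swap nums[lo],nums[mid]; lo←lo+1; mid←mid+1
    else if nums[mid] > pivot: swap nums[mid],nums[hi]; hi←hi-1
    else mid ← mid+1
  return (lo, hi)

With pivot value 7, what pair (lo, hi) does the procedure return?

(5, 6)

pivot = 7; lo=0, mid=0, hi=9
nums[mid]=7=7: mid=1
nums[mid]=6<7: swap nums[0],nums[1]; lo=1,mid=2 → [6, 7, 8, 6, 4, 8, 7, 6, 6, 8]
nums[mid]=8>7: swap nums[2],nums[9]; hi=8 → [6, 7, 8, 6, 4, 8, 7, 6, 6, 8]
nums[mid]=8>7: swap nums[2],nums[8]; hi=7 → [6, 7, 6, 6, 4, 8, 7, 6, 8, 8]
nums[mid]=6<7: swap nums[1],nums[2]; lo=2,mid=3 → [6, 6, 7, 6, 4, 8, 7, 6, 8, 8]
nums[mid]=6<7: swap nums[2],nums[3]; lo=3,mid=4 → [6, 6, 6, 7, 4, 8, 7, 6, 8, 8]
nums[mid]=4<7: swap nums[3],nums[4]; lo=4,mid=5 → [6, 6, 6, 4, 7, 8, 7, 6, 8, 8]
nums[mid]=8>7: swap nums[5],nums[7]; hi=6 → [6, 6, 6, 4, 7, 6, 7, 8, 8, 8]
nums[mid]=6<7: swap nums[4],nums[5]; lo=5,mid=6 → [6, 6, 6, 4, 6, 7, 7, 8, 8, 8]
nums[mid]=7=7: mid=7
end: lo=5, hi=6; nums = [6, 6, 6, 4, 6, 7, 7, 8, 8, 8]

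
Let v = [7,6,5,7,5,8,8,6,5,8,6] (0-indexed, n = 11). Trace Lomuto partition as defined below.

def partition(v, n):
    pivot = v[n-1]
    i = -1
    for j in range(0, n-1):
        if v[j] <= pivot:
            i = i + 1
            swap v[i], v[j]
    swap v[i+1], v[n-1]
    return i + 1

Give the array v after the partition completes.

[6,5,5,6,5,6,8,7,7,8,8]

pivot=6, i=-1
j=0: 7>6, skip
j=1: 6≤6, i=0, swap(0,1) ⇒ [6,7,5,7,5,8,8,6,5,8,6]
j=2: 5≤6, i=1, swap(1,2) ⇒ [6,5,7,7,5,8,8,6,5,8,6]
j=3: 7>6, skip
j=4: 5≤6, i=2, swap(2,4) ⇒ [6,5,5,7,7,8,8,6,5,8,6]
j=5: 8>6, skip
j=6: 8>6, skip
j=7: 6≤6, i=3, swap(3,7) ⇒ [6,5,5,6,7,8,8,7,5,8,6]
j=8: 5≤6, i=4, swap(4,8) ⇒ [6,5,5,6,5,8,8,7,7,8,6]
j=9: 8>6, skip
swap(5,10) ⇒ [6,5,5,6,5,6,8,7,7,8,8]; return 5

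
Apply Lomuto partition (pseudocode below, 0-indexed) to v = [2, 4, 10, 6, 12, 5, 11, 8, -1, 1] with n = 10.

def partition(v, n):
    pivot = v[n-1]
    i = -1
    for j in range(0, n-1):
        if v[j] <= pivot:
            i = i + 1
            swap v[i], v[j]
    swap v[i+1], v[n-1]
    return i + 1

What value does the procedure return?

1

pivot = v[9] = 1; i = -1
j=0: v[0]=2 > 1 → no swap
j=1: v[1]=4 > 1 → no swap
j=2: v[2]=10 > 1 → no swap
j=3: v[3]=6 > 1 → no swap
j=4: v[4]=12 > 1 → no swap
j=5: v[5]=5 > 1 → no swap
j=6: v[6]=11 > 1 → no swap
j=7: v[7]=8 > 1 → no swap
j=8: v[8]=-1 ≤ 1 → i=0, swap v[0],v[8] → [-1, 4, 10, 6, 12, 5, 11, 8, 2, 1]
final swap v[1],v[9] → [-1, 1, 10, 6, 12, 5, 11, 8, 2, 4]; return 1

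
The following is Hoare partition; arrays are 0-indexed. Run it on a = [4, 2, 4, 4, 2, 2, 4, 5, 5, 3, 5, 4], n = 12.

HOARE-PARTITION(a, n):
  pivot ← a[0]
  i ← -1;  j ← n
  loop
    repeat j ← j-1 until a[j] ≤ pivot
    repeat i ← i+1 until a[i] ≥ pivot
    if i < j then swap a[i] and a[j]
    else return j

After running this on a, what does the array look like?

[4, 2, 3, 4, 2, 2, 4, 5, 5, 4, 5, 4]

pivot = a[0] = 4; i = -1, j = 12
j→11 (a[11]=4≤4), i→0 (a[0]=4≥4); i<j, swap → [4, 2, 4, 4, 2, 2, 4, 5, 5, 3, 5, 4]
j→9 (a[9]=3≤4), i→2 (a[2]=4≥4); i<j, swap → [4, 2, 3, 4, 2, 2, 4, 5, 5, 4, 5, 4]
j→6 (a[6]=4≤4), i→3 (a[3]=4≥4); i<j, swap → [4, 2, 3, 4, 2, 2, 4, 5, 5, 4, 5, 4]
j→5, i→6; i≥j, return j=5. a = [4, 2, 3, 4, 2, 2, 4, 5, 5, 4, 5, 4]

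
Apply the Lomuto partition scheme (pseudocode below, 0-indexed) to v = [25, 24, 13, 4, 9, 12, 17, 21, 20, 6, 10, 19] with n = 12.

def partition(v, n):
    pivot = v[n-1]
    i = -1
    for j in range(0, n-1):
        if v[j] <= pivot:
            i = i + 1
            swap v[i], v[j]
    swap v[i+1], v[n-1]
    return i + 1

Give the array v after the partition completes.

pivot = v[11] = 19; i = -1
j=0: v[0]=25 > 19 → no swap
j=1: v[1]=24 > 19 → no swap
j=2: v[2]=13 ≤ 19 → i=0, swap v[0],v[2] → [13, 24, 25, 4, 9, 12, 17, 21, 20, 6, 10, 19]
j=3: v[3]=4 ≤ 19 → i=1, swap v[1],v[3] → [13, 4, 25, 24, 9, 12, 17, 21, 20, 6, 10, 19]
j=4: v[4]=9 ≤ 19 → i=2, swap v[2],v[4] → [13, 4, 9, 24, 25, 12, 17, 21, 20, 6, 10, 19]
j=5: v[5]=12 ≤ 19 → i=3, swap v[3],v[5] → [13, 4, 9, 12, 25, 24, 17, 21, 20, 6, 10, 19]
j=6: v[6]=17 ≤ 19 → i=4, swap v[4],v[6] → [13, 4, 9, 12, 17, 24, 25, 21, 20, 6, 10, 19]
j=7: v[7]=21 > 19 → no swap
j=8: v[8]=20 > 19 → no swap
j=9: v[9]=6 ≤ 19 → i=5, swap v[5],v[9] → [13, 4, 9, 12, 17, 6, 25, 21, 20, 24, 10, 19]
j=10: v[10]=10 ≤ 19 → i=6, swap v[6],v[10] → [13, 4, 9, 12, 17, 6, 10, 21, 20, 24, 25, 19]
final swap v[7],v[11] → [13, 4, 9, 12, 17, 6, 10, 19, 20, 24, 25, 21]; return 7

[13, 4, 9, 12, 17, 6, 10, 19, 20, 24, 25, 21]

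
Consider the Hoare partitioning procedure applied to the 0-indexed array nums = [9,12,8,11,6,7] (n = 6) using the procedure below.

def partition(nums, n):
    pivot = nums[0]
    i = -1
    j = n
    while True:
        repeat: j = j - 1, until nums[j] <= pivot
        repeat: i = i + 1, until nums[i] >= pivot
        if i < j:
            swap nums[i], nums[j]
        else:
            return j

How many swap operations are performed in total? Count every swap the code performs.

pivot = nums[0] = 9; i = -1, j = 6
j→5 (nums[5]=7≤9), i→0 (nums[0]=9≥9); i<j, swap → [7,12,8,11,6,9]
j→4 (nums[4]=6≤9), i→1 (nums[1]=12≥9); i<j, swap → [7,6,8,11,12,9]
j→2, i→3; i≥j, return j=2. nums = [7,6,8,11,12,9]

2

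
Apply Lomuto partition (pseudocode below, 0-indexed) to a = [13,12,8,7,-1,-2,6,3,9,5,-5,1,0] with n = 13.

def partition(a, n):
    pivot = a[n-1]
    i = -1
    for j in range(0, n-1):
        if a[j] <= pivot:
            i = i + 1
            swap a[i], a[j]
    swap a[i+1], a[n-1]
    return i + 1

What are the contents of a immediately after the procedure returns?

[-1,-2,-5,0,13,12,6,3,9,5,8,1,7]

pivot = a[12] = 0; i = -1
j=0: a[0]=13 > 0 → no swap
j=1: a[1]=12 > 0 → no swap
j=2: a[2]=8 > 0 → no swap
j=3: a[3]=7 > 0 → no swap
j=4: a[4]=-1 ≤ 0 → i=0, swap a[0],a[4] → [-1,12,8,7,13,-2,6,3,9,5,-5,1,0]
j=5: a[5]=-2 ≤ 0 → i=1, swap a[1],a[5] → [-1,-2,8,7,13,12,6,3,9,5,-5,1,0]
j=6: a[6]=6 > 0 → no swap
j=7: a[7]=3 > 0 → no swap
j=8: a[8]=9 > 0 → no swap
j=9: a[9]=5 > 0 → no swap
j=10: a[10]=-5 ≤ 0 → i=2, swap a[2],a[10] → [-1,-2,-5,7,13,12,6,3,9,5,8,1,0]
j=11: a[11]=1 > 0 → no swap
final swap a[3],a[12] → [-1,-2,-5,0,13,12,6,3,9,5,8,1,7]; return 3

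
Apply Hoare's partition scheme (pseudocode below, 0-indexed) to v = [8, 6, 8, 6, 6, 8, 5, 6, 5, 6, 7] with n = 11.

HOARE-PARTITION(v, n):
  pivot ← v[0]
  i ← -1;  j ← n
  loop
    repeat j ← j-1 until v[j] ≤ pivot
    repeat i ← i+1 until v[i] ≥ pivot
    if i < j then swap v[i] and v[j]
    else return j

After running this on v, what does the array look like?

[7, 6, 6, 6, 6, 5, 5, 6, 8, 8, 8]

pivot = v[0] = 8; i = -1, j = 11
j→10 (v[10]=7≤8), i→0 (v[0]=8≥8); i<j, swap → [7, 6, 8, 6, 6, 8, 5, 6, 5, 6, 8]
j→9 (v[9]=6≤8), i→2 (v[2]=8≥8); i<j, swap → [7, 6, 6, 6, 6, 8, 5, 6, 5, 8, 8]
j→8 (v[8]=5≤8), i→5 (v[5]=8≥8); i<j, swap → [7, 6, 6, 6, 6, 5, 5, 6, 8, 8, 8]
j→7, i→8; i≥j, return j=7. v = [7, 6, 6, 6, 6, 5, 5, 6, 8, 8, 8]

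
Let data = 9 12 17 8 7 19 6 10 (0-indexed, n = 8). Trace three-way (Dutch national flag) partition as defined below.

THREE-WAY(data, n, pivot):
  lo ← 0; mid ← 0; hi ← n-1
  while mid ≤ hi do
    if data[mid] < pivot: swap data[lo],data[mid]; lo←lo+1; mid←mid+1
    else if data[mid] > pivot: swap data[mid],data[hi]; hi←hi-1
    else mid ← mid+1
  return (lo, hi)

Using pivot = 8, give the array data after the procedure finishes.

lo=0 mid=0 hi=7
9>8: swap(0,7), hi=6 ⇒ 10 12 17 8 7 19 6 9
10>8: swap(0,6), hi=5 ⇒ 6 12 17 8 7 19 10 9
6<8: swap(0,0), lo=1 mid=1 ⇒ 6 12 17 8 7 19 10 9
12>8: swap(1,5), hi=4 ⇒ 6 19 17 8 7 12 10 9
19>8: swap(1,4), hi=3 ⇒ 6 7 17 8 19 12 10 9
7<8: swap(1,1), lo=2 mid=2 ⇒ 6 7 17 8 19 12 10 9
17>8: swap(2,3), hi=2 ⇒ 6 7 8 17 19 12 10 9
8=8: mid=3
done. lo=2 hi=2; data=6 7 8 17 19 12 10 9

6 7 8 17 19 12 10 9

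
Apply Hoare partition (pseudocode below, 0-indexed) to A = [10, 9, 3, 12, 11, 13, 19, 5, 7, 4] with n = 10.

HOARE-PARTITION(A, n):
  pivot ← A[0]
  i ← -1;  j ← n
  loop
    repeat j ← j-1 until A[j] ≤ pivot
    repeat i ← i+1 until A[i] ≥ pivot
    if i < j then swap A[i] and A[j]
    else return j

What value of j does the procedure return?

pivot = A[0] = 10; i = -1, j = 10
j→9 (A[9]=4≤10), i→0 (A[0]=10≥10); i<j, swap → [4, 9, 3, 12, 11, 13, 19, 5, 7, 10]
j→8 (A[8]=7≤10), i→3 (A[3]=12≥10); i<j, swap → [4, 9, 3, 7, 11, 13, 19, 5, 12, 10]
j→7 (A[7]=5≤10), i→4 (A[4]=11≥10); i<j, swap → [4, 9, 3, 7, 5, 13, 19, 11, 12, 10]
j→4, i→5; i≥j, return j=4. A = [4, 9, 3, 7, 5, 13, 19, 11, 12, 10]

4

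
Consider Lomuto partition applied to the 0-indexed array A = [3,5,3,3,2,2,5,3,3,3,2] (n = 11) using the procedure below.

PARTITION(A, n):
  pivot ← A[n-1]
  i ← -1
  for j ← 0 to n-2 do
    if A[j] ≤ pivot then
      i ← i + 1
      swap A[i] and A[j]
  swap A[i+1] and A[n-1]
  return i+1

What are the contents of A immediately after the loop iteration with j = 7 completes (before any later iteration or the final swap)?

pivot = A[10] = 2; i = -1
j=0: A[0]=3 > 2 → no swap
j=1: A[1]=5 > 2 → no swap
j=2: A[2]=3 > 2 → no swap
j=3: A[3]=3 > 2 → no swap
j=4: A[4]=2 ≤ 2 → i=0, swap A[0],A[4] → [2,5,3,3,3,2,5,3,3,3,2]
j=5: A[5]=2 ≤ 2 → i=1, swap A[1],A[5] → [2,2,3,3,3,5,5,3,3,3,2]
j=6: A[6]=5 > 2 → no swap
j=7: A[7]=3 > 2 → no swap
(after j=7) A = [2,2,3,3,3,5,5,3,3,3,2]

[2,2,3,3,3,5,5,3,3,3,2]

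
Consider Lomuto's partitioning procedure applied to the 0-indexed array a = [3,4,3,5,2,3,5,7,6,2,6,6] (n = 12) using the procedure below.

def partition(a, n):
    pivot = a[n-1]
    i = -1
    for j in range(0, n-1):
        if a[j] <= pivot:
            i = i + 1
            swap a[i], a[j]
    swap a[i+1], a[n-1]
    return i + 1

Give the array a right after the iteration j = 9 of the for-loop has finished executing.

pivot=6, i=-1
j=0: 3≤6, i=0, swap(0,0) ⇒ [3,4,3,5,2,3,5,7,6,2,6,6]
j=1: 4≤6, i=1, swap(1,1) ⇒ [3,4,3,5,2,3,5,7,6,2,6,6]
j=2: 3≤6, i=2, swap(2,2) ⇒ [3,4,3,5,2,3,5,7,6,2,6,6]
j=3: 5≤6, i=3, swap(3,3) ⇒ [3,4,3,5,2,3,5,7,6,2,6,6]
j=4: 2≤6, i=4, swap(4,4) ⇒ [3,4,3,5,2,3,5,7,6,2,6,6]
j=5: 3≤6, i=5, swap(5,5) ⇒ [3,4,3,5,2,3,5,7,6,2,6,6]
j=6: 5≤6, i=6, swap(6,6) ⇒ [3,4,3,5,2,3,5,7,6,2,6,6]
j=7: 7>6, skip
j=8: 6≤6, i=7, swap(7,8) ⇒ [3,4,3,5,2,3,5,6,7,2,6,6]
j=9: 2≤6, i=8, swap(8,9) ⇒ [3,4,3,5,2,3,5,6,2,7,6,6]
(after j=9) a = [3,4,3,5,2,3,5,6,2,7,6,6]

[3,4,3,5,2,3,5,6,2,7,6,6]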